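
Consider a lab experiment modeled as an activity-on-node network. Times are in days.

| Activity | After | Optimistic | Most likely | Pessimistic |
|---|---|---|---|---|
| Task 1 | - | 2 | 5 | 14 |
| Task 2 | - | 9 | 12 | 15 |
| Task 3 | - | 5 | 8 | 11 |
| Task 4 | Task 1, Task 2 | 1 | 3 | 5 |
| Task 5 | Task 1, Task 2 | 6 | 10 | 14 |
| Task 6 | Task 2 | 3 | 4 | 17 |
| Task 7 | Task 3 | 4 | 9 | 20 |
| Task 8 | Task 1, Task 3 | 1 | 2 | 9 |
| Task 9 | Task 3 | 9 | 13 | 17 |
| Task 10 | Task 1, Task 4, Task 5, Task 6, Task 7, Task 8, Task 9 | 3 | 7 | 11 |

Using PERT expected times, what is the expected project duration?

te_Task 1 = (2 + 4·5 + 14)/6 = 36/6 = 6
te_Task 2 = (9 + 4·12 + 15)/6 = 72/6 = 12
te_Task 3 = (5 + 4·8 + 11)/6 = 48/6 = 8
te_Task 4 = (1 + 4·3 + 5)/6 = 18/6 = 3
te_Task 5 = (6 + 4·10 + 14)/6 = 60/6 = 10
te_Task 6 = (3 + 4·4 + 17)/6 = 36/6 = 6
te_Task 7 = (4 + 4·9 + 20)/6 = 60/6 = 10
te_Task 8 = (1 + 4·2 + 9)/6 = 18/6 = 3
te_Task 9 = (9 + 4·13 + 17)/6 = 78/6 = 13
te_Task 10 = (3 + 4·7 + 11)/6 = 42/6 = 7

Forward pass:
ES_Task 1 = 0; EF_Task 1 = 6
ES_Task 2 = 0; EF_Task 2 = 12
ES_Task 3 = 0; EF_Task 3 = 8
ES_Task 4 = max(EF_Task 1=6, EF_Task 2=12) = 12; EF_Task 4 = 12+3 = 15
ES_Task 5 = max(EF_Task 1=6, EF_Task 2=12) = 12; EF_Task 5 = 12+10 = 22
ES_Task 6 = 12; EF_Task 6 = 12+6 = 18
ES_Task 7 = 8; EF_Task 7 = 8+10 = 18
ES_Task 8 = max(EF_Task 1=6, EF_Task 3=8) = 8; EF_Task 8 = 8+3 = 11
ES_Task 9 = 8; EF_Task 9 = 8+13 = 21
ES_Task 10 = max(EF_Task 1=6, EF_Task 4=15, EF_Task 5=22, EF_Task 6=18, EF_Task 7=18, EF_Task 8=11, EF_Task 9=21) = 22; EF_Task 10 = 22+7 = 29
Expected project duration μ = 29 days. Critical path: Task 2 → Task 5 → Task 10.

29 days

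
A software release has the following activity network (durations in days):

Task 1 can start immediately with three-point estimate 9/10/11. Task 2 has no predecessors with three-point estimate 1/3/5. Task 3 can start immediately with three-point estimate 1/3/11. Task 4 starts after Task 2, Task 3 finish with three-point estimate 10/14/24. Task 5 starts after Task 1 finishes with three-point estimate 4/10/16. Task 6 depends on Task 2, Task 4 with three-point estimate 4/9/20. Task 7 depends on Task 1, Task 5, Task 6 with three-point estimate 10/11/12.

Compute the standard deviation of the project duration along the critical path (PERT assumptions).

te_Task 1 = (9 + 4·10 + 11)/6 = 60/6 = 10; σ²_Task 1 = ((11−9)/6)² = 0.111
te_Task 2 = (1 + 4·3 + 5)/6 = 18/6 = 3; σ²_Task 2 = ((5−1)/6)² = 0.444
te_Task 3 = (1 + 4·3 + 11)/6 = 24/6 = 4; σ²_Task 3 = ((11−1)/6)² = 2.778
te_Task 4 = (10 + 4·14 + 24)/6 = 90/6 = 15; σ²_Task 4 = ((24−10)/6)² = 5.444
te_Task 5 = (4 + 4·10 + 16)/6 = 60/6 = 10; σ²_Task 5 = ((16−4)/6)² = 4.000
te_Task 6 = (4 + 4·9 + 20)/6 = 60/6 = 10; σ²_Task 6 = ((20−4)/6)² = 7.111
te_Task 7 = (10 + 4·11 + 12)/6 = 66/6 = 11; σ²_Task 7 = ((12−10)/6)² = 0.111

Forward pass:
ES_Task 1 = 0; EF_Task 1 = 10
ES_Task 2 = 0; EF_Task 2 = 3
ES_Task 3 = 0; EF_Task 3 = 4
ES_Task 4 = max(EF_Task 2=3, EF_Task 3=4) = 4; EF_Task 4 = 4+15 = 19
ES_Task 5 = 10; EF_Task 5 = 10+10 = 20
ES_Task 6 = max(EF_Task 2=3, EF_Task 4=19) = 19; EF_Task 6 = 19+10 = 29
ES_Task 7 = max(EF_Task 1=10, EF_Task 5=20, EF_Task 6=29) = 29; EF_Task 7 = 29+11 = 40
Expected project duration μ = 40 days. Critical path: Task 3 → Task 4 → Task 6 → Task 7.

Variance along critical path = 2.778 + 5.444 + 7.111 + 0.111 = 15.444
σ = √15.444 = 3.930 days

3.93 days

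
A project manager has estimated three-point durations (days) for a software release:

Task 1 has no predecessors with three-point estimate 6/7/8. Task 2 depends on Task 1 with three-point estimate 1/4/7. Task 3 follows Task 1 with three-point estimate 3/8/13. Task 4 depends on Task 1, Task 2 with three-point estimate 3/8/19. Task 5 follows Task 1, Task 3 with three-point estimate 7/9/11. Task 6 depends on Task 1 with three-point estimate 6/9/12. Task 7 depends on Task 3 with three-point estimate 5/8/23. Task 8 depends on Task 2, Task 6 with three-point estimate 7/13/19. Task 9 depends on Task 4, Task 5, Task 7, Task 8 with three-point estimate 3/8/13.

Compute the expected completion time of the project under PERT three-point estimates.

te_Task 1 = (6 + 4·7 + 8)/6 = 42/6 = 7
te_Task 2 = (1 + 4·4 + 7)/6 = 24/6 = 4
te_Task 3 = (3 + 4·8 + 13)/6 = 48/6 = 8
te_Task 4 = (3 + 4·8 + 19)/6 = 54/6 = 9
te_Task 5 = (7 + 4·9 + 11)/6 = 54/6 = 9
te_Task 6 = (6 + 4·9 + 12)/6 = 54/6 = 9
te_Task 7 = (5 + 4·8 + 23)/6 = 60/6 = 10
te_Task 8 = (7 + 4·13 + 19)/6 = 78/6 = 13
te_Task 9 = (3 + 4·8 + 13)/6 = 48/6 = 8

Forward pass:
ES_Task 1 = 0; EF_Task 1 = 7
ES_Task 2 = 7; EF_Task 2 = 7+4 = 11
ES_Task 3 = 7; EF_Task 3 = 7+8 = 15
ES_Task 4 = max(EF_Task 1=7, EF_Task 2=11) = 11; EF_Task 4 = 11+9 = 20
ES_Task 5 = max(EF_Task 1=7, EF_Task 3=15) = 15; EF_Task 5 = 15+9 = 24
ES_Task 6 = 7; EF_Task 6 = 7+9 = 16
ES_Task 7 = 15; EF_Task 7 = 15+10 = 25
ES_Task 8 = max(EF_Task 2=11, EF_Task 6=16) = 16; EF_Task 8 = 16+13 = 29
ES_Task 9 = max(EF_Task 4=20, EF_Task 5=24, EF_Task 7=25, EF_Task 8=29) = 29; EF_Task 9 = 29+8 = 37
Expected project duration μ = 37 days. Critical path: Task 1 → Task 6 → Task 8 → Task 9.

37 days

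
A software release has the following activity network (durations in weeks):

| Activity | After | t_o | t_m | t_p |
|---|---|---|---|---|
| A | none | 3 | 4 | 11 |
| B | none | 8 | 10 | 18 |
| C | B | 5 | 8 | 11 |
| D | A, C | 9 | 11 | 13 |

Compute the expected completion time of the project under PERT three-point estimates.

30 weeks

te_A = (3 + 4·4 + 11)/6 = 30/6 = 5
te_B = (8 + 4·10 + 18)/6 = 66/6 = 11
te_C = (5 + 4·8 + 11)/6 = 48/6 = 8
te_D = (9 + 4·11 + 13)/6 = 66/6 = 11

Forward pass:
ES_A = 0; EF_A = 5
ES_B = 0; EF_B = 11
ES_C = 11; EF_C = 11+8 = 19
ES_D = max(EF_A=5, EF_C=19) = 19; EF_D = 19+11 = 30
Expected project duration μ = 30 weeks. Critical path: B → C → D.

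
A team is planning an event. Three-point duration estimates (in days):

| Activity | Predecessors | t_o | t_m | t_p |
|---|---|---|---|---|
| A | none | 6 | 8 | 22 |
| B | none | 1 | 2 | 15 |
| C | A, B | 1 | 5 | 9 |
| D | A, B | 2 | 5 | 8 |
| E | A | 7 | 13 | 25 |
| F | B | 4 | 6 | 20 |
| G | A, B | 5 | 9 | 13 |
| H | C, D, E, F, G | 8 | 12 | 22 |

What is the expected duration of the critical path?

37 days

te_A = (6 + 4·8 + 22)/6 = 60/6 = 10
te_B = (1 + 4·2 + 15)/6 = 24/6 = 4
te_C = (1 + 4·5 + 9)/6 = 30/6 = 5
te_D = (2 + 4·5 + 8)/6 = 30/6 = 5
te_E = (7 + 4·13 + 25)/6 = 84/6 = 14
te_F = (4 + 4·6 + 20)/6 = 48/6 = 8
te_G = (5 + 4·9 + 13)/6 = 54/6 = 9
te_H = (8 + 4·12 + 22)/6 = 78/6 = 13

Forward pass:
ES_A = 0; EF_A = 10
ES_B = 0; EF_B = 4
ES_C = max(EF_A=10, EF_B=4) = 10; EF_C = 10+5 = 15
ES_D = max(EF_A=10, EF_B=4) = 10; EF_D = 10+5 = 15
ES_E = 10; EF_E = 10+14 = 24
ES_F = 4; EF_F = 4+8 = 12
ES_G = max(EF_A=10, EF_B=4) = 10; EF_G = 10+9 = 19
ES_H = max(EF_C=15, EF_D=15, EF_E=24, EF_F=12, EF_G=19) = 24; EF_H = 24+13 = 37
Expected project duration μ = 37 days. Critical path: A → E → H.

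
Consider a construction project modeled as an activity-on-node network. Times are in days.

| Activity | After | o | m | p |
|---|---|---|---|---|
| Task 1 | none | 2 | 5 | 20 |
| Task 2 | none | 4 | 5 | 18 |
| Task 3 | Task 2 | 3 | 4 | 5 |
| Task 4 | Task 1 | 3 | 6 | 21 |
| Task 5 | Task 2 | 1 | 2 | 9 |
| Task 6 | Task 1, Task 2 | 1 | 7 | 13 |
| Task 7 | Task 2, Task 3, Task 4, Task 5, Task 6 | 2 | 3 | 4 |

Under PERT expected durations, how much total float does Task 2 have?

1 days

te_Task 1 = (2 + 4·5 + 20)/6 = 42/6 = 7
te_Task 2 = (4 + 4·5 + 18)/6 = 42/6 = 7
te_Task 3 = (3 + 4·4 + 5)/6 = 24/6 = 4
te_Task 4 = (3 + 4·6 + 21)/6 = 48/6 = 8
te_Task 5 = (1 + 4·2 + 9)/6 = 18/6 = 3
te_Task 6 = (1 + 4·7 + 13)/6 = 42/6 = 7
te_Task 7 = (2 + 4·3 + 4)/6 = 18/6 = 3

Forward pass:
ES_Task 1 = 0; EF_Task 1 = 7
ES_Task 2 = 0; EF_Task 2 = 7
ES_Task 3 = 7; EF_Task 3 = 7+4 = 11
ES_Task 4 = 7; EF_Task 4 = 7+8 = 15
ES_Task 5 = 7; EF_Task 5 = 7+3 = 10
ES_Task 6 = max(EF_Task 1=7, EF_Task 2=7) = 7; EF_Task 6 = 7+7 = 14
ES_Task 7 = max(EF_Task 2=7, EF_Task 3=11, EF_Task 4=15, EF_Task 5=10, EF_Task 6=14) = 15; EF_Task 7 = 15+3 = 18
Expected project duration μ = 18 days. Critical path: Task 1 → Task 4 → Task 7.

Backward pass:
LF_Task 7 = 18; LS_Task 7 = 18−3 = 15
LF_Task 6 = LS_Task 7 = 15; LS_Task 6 = 15−7 = 8
LF_Task 5 = LS_Task 7 = 15; LS_Task 5 = 15−3 = 12
LF_Task 4 = LS_Task 7 = 15; LS_Task 4 = 15−8 = 7
LF_Task 3 = LS_Task 7 = 15; LS_Task 3 = 15−4 = 11
LF_Task 2 = min(LS_Task 3=11, LS_Task 5=12, LS_Task 6=8, LS_Task 7=15) = 8; LS_Task 2 = 8−7 = 1
LF_Task 1 = min(LS_Task 4=7, LS_Task 6=8) = 7; LS_Task 1 = 7−7 = 0
Slack_Task 2 = LS_Task 2 − ES_Task 2 = 1 − 0 = 1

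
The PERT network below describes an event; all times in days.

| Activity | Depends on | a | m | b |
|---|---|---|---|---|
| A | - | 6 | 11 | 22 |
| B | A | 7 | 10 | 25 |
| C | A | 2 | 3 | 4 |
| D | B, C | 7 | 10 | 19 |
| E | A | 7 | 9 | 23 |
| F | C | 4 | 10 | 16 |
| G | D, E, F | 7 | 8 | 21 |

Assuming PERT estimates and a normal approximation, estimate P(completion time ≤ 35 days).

te_A = (6 + 4·11 + 22)/6 = 72/6 = 12; σ²_A = ((22−6)/6)² = 7.111
te_B = (7 + 4·10 + 25)/6 = 72/6 = 12; σ²_B = ((25−7)/6)² = 9.000
te_C = (2 + 4·3 + 4)/6 = 18/6 = 3; σ²_C = ((4−2)/6)² = 0.111
te_D = (7 + 4·10 + 19)/6 = 66/6 = 11; σ²_D = ((19−7)/6)² = 4.000
te_E = (7 + 4·9 + 23)/6 = 66/6 = 11; σ²_E = ((23−7)/6)² = 7.111
te_F = (4 + 4·10 + 16)/6 = 60/6 = 10; σ²_F = ((16−4)/6)² = 4.000
te_G = (7 + 4·8 + 21)/6 = 60/6 = 10; σ²_G = ((21−7)/6)² = 5.444

Forward pass:
ES_A = 0; EF_A = 12
ES_B = 12; EF_B = 12+12 = 24
ES_C = 12; EF_C = 12+3 = 15
ES_D = max(EF_B=24, EF_C=15) = 24; EF_D = 24+11 = 35
ES_E = 12; EF_E = 12+11 = 23
ES_F = 15; EF_F = 15+10 = 25
ES_G = max(EF_D=35, EF_E=23, EF_F=25) = 35; EF_G = 35+10 = 45
Expected project duration μ = 45 days. Critical path: A → B → D → G.

Variance along critical path = 7.111 + 9.000 + 4.000 + 5.444 = 25.556; σ = √25.556 = 5.055 days.
Z = (35 − 45) / 5.055 = -1.978
P(T ≤ 35) = Φ(-1.978) ≈ 0.024

0.024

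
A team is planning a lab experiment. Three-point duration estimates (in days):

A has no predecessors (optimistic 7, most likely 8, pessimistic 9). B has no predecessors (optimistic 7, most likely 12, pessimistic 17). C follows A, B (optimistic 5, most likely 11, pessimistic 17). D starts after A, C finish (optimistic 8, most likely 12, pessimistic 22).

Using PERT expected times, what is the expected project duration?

36 days

te_A = (7 + 4·8 + 9)/6 = 48/6 = 8
te_B = (7 + 4·12 + 17)/6 = 72/6 = 12
te_C = (5 + 4·11 + 17)/6 = 66/6 = 11
te_D = (8 + 4·12 + 22)/6 = 78/6 = 13

Forward pass:
ES_A = 0; EF_A = 8
ES_B = 0; EF_B = 12
ES_C = max(EF_A=8, EF_B=12) = 12; EF_C = 12+11 = 23
ES_D = max(EF_A=8, EF_C=23) = 23; EF_D = 23+13 = 36
Expected project duration μ = 36 days. Critical path: B → C → D.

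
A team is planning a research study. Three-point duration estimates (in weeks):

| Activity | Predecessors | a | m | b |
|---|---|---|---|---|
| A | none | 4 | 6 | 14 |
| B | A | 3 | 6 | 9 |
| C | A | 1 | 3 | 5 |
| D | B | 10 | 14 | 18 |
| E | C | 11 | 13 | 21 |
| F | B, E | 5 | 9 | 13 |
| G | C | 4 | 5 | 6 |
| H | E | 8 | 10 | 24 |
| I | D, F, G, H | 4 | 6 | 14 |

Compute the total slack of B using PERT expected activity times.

9 weeks

te_A = (4 + 4·6 + 14)/6 = 42/6 = 7
te_B = (3 + 4·6 + 9)/6 = 36/6 = 6
te_C = (1 + 4·3 + 5)/6 = 18/6 = 3
te_D = (10 + 4·14 + 18)/6 = 84/6 = 14
te_E = (11 + 4·13 + 21)/6 = 84/6 = 14
te_F = (5 + 4·9 + 13)/6 = 54/6 = 9
te_G = (4 + 4·5 + 6)/6 = 30/6 = 5
te_H = (8 + 4·10 + 24)/6 = 72/6 = 12
te_I = (4 + 4·6 + 14)/6 = 42/6 = 7

Forward pass:
ES_A = 0; EF_A = 7
ES_B = 7; EF_B = 7+6 = 13
ES_C = 7; EF_C = 7+3 = 10
ES_D = 13; EF_D = 13+14 = 27
ES_E = 10; EF_E = 10+14 = 24
ES_F = max(EF_B=13, EF_E=24) = 24; EF_F = 24+9 = 33
ES_G = 10; EF_G = 10+5 = 15
ES_H = 24; EF_H = 24+12 = 36
ES_I = max(EF_D=27, EF_F=33, EF_G=15, EF_H=36) = 36; EF_I = 36+7 = 43
Expected project duration μ = 43 weeks. Critical path: A → C → E → H → I.

Backward pass:
LF_I = 43; LS_I = 43−7 = 36
LF_H = LS_I = 36; LS_H = 36−12 = 24
LF_G = LS_I = 36; LS_G = 36−5 = 31
LF_F = LS_I = 36; LS_F = 36−9 = 27
LF_E = min(LS_F=27, LS_H=24) = 24; LS_E = 24−14 = 10
LF_D = LS_I = 36; LS_D = 36−14 = 22
LF_C = min(LS_E=10, LS_G=31) = 10; LS_C = 10−3 = 7
LF_B = min(LS_D=22, LS_F=27) = 22; LS_B = 22−6 = 16
LF_A = min(LS_B=16, LS_C=7) = 7; LS_A = 7−7 = 0
Slack_B = LS_B − ES_B = 16 − 7 = 9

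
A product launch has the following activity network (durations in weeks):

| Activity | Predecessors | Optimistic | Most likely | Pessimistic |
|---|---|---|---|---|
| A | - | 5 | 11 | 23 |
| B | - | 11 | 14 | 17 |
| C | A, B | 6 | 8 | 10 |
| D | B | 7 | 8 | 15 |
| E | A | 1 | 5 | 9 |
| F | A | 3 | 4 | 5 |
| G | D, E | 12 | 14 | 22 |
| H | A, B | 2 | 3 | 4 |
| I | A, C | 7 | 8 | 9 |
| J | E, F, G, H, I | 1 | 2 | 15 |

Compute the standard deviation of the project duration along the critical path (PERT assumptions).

3.32 weeks

te_A = (5 + 4·11 + 23)/6 = 72/6 = 12; σ²_A = ((23−5)/6)² = 9.000
te_B = (11 + 4·14 + 17)/6 = 84/6 = 14; σ²_B = ((17−11)/6)² = 1.000
te_C = (6 + 4·8 + 10)/6 = 48/6 = 8; σ²_C = ((10−6)/6)² = 0.444
te_D = (7 + 4·8 + 15)/6 = 54/6 = 9; σ²_D = ((15−7)/6)² = 1.778
te_E = (1 + 4·5 + 9)/6 = 30/6 = 5; σ²_E = ((9−1)/6)² = 1.778
te_F = (3 + 4·4 + 5)/6 = 24/6 = 4; σ²_F = ((5−3)/6)² = 0.111
te_G = (12 + 4·14 + 22)/6 = 90/6 = 15; σ²_G = ((22−12)/6)² = 2.778
te_H = (2 + 4·3 + 4)/6 = 18/6 = 3; σ²_H = ((4−2)/6)² = 0.111
te_I = (7 + 4·8 + 9)/6 = 48/6 = 8; σ²_I = ((9−7)/6)² = 0.111
te_J = (1 + 4·2 + 15)/6 = 24/6 = 4; σ²_J = ((15−1)/6)² = 5.444

Forward pass:
ES_A = 0; EF_A = 12
ES_B = 0; EF_B = 14
ES_C = max(EF_A=12, EF_B=14) = 14; EF_C = 14+8 = 22
ES_D = 14; EF_D = 14+9 = 23
ES_E = 12; EF_E = 12+5 = 17
ES_F = 12; EF_F = 12+4 = 16
ES_G = max(EF_D=23, EF_E=17) = 23; EF_G = 23+15 = 38
ES_H = max(EF_A=12, EF_B=14) = 14; EF_H = 14+3 = 17
ES_I = max(EF_A=12, EF_C=22) = 22; EF_I = 22+8 = 30
ES_J = max(EF_E=17, EF_F=16, EF_G=38, EF_H=17, EF_I=30) = 38; EF_J = 38+4 = 42
Expected project duration μ = 42 weeks. Critical path: B → D → G → J.

Variance along critical path = 1.000 + 1.778 + 2.778 + 5.444 = 11.000
σ = √11.000 = 3.317 weeks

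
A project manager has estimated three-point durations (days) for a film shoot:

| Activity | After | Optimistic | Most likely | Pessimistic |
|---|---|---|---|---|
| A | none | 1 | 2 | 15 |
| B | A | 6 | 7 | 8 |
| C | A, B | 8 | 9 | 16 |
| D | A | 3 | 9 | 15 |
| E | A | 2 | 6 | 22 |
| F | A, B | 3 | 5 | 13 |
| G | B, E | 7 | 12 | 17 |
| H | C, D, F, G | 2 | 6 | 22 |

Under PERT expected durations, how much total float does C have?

3 days

te_A = (1 + 4·2 + 15)/6 = 24/6 = 4
te_B = (6 + 4·7 + 8)/6 = 42/6 = 7
te_C = (8 + 4·9 + 16)/6 = 60/6 = 10
te_D = (3 + 4·9 + 15)/6 = 54/6 = 9
te_E = (2 + 4·6 + 22)/6 = 48/6 = 8
te_F = (3 + 4·5 + 13)/6 = 36/6 = 6
te_G = (7 + 4·12 + 17)/6 = 72/6 = 12
te_H = (2 + 4·6 + 22)/6 = 48/6 = 8

Forward pass:
ES_A = 0; EF_A = 4
ES_B = 4; EF_B = 4+7 = 11
ES_C = max(EF_A=4, EF_B=11) = 11; EF_C = 11+10 = 21
ES_D = 4; EF_D = 4+9 = 13
ES_E = 4; EF_E = 4+8 = 12
ES_F = max(EF_A=4, EF_B=11) = 11; EF_F = 11+6 = 17
ES_G = max(EF_B=11, EF_E=12) = 12; EF_G = 12+12 = 24
ES_H = max(EF_C=21, EF_D=13, EF_F=17, EF_G=24) = 24; EF_H = 24+8 = 32
Expected project duration μ = 32 days. Critical path: A → E → G → H.

Backward pass:
LF_H = 32; LS_H = 32−8 = 24
LF_G = LS_H = 24; LS_G = 24−12 = 12
LF_F = LS_H = 24; LS_F = 24−6 = 18
LF_E = LS_G = 12; LS_E = 12−8 = 4
LF_D = LS_H = 24; LS_D = 24−9 = 15
LF_C = LS_H = 24; LS_C = 24−10 = 14
LF_B = min(LS_C=14, LS_F=18, LS_G=12) = 12; LS_B = 12−7 = 5
LF_A = min(LS_B=5, LS_C=14, LS_D=15, LS_E=4, LS_F=18) = 4; LS_A = 4−4 = 0
Slack_C = LS_C − ES_C = 14 − 11 = 3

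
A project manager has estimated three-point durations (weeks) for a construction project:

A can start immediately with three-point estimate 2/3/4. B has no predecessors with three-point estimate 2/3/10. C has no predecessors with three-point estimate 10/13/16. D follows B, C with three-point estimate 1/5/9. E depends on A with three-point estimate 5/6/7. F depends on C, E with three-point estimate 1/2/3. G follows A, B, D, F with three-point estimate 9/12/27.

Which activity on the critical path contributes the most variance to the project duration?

te_A = (2 + 4·3 + 4)/6 = 18/6 = 3; σ²_A = ((4−2)/6)² = 0.111
te_B = (2 + 4·3 + 10)/6 = 24/6 = 4; σ²_B = ((10−2)/6)² = 1.778
te_C = (10 + 4·13 + 16)/6 = 78/6 = 13; σ²_C = ((16−10)/6)² = 1.000
te_D = (1 + 4·5 + 9)/6 = 30/6 = 5; σ²_D = ((9−1)/6)² = 1.778
te_E = (5 + 4·6 + 7)/6 = 36/6 = 6; σ²_E = ((7−5)/6)² = 0.111
te_F = (1 + 4·2 + 3)/6 = 12/6 = 2; σ²_F = ((3−1)/6)² = 0.111
te_G = (9 + 4·12 + 27)/6 = 84/6 = 14; σ²_G = ((27−9)/6)² = 9.000

Forward pass:
ES_A = 0; EF_A = 3
ES_B = 0; EF_B = 4
ES_C = 0; EF_C = 13
ES_D = max(EF_B=4, EF_C=13) = 13; EF_D = 13+5 = 18
ES_E = 3; EF_E = 3+6 = 9
ES_F = max(EF_C=13, EF_E=9) = 13; EF_F = 13+2 = 15
ES_G = max(EF_A=3, EF_B=4, EF_D=18, EF_F=15) = 18; EF_G = 18+14 = 32
Expected project duration μ = 32 weeks. Critical path: C → D → G.

Variances on critical path: σ²_C=1.000, σ²_D=1.778, σ²_G=9.000.
Largest is σ²_G = 9.000.

G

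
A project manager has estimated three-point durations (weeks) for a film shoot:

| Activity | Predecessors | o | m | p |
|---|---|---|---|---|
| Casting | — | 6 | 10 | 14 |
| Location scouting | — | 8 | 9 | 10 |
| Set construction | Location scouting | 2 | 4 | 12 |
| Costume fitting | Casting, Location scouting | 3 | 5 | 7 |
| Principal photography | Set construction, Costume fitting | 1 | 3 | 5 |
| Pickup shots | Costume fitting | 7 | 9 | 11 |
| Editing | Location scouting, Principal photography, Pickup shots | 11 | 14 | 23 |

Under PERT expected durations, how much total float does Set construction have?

7 weeks

te_Casting = (6 + 4·10 + 14)/6 = 60/6 = 10
te_Location scouting = (8 + 4·9 + 10)/6 = 54/6 = 9
te_Set construction = (2 + 4·4 + 12)/6 = 30/6 = 5
te_Costume fitting = (3 + 4·5 + 7)/6 = 30/6 = 5
te_Principal photography = (1 + 4·3 + 5)/6 = 18/6 = 3
te_Pickup shots = (7 + 4·9 + 11)/6 = 54/6 = 9
te_Editing = (11 + 4·14 + 23)/6 = 90/6 = 15

Forward pass:
ES_Casting = 0; EF_Casting = 10
ES_Location scouting = 0; EF_Location scouting = 9
ES_Set construction = 9; EF_Set construction = 9+5 = 14
ES_Costume fitting = max(EF_Casting=10, EF_Location scouting=9) = 10; EF_Costume fitting = 10+5 = 15
ES_Principal photography = max(EF_Set construction=14, EF_Costume fitting=15) = 15; EF_Principal photography = 15+3 = 18
ES_Pickup shots = 15; EF_Pickup shots = 15+9 = 24
ES_Editing = max(EF_Location scouting=9, EF_Principal photography=18, EF_Pickup shots=24) = 24; EF_Editing = 24+15 = 39
Expected project duration μ = 39 weeks. Critical path: Casting → Costume fitting → Pickup shots → Editing.

Backward pass:
LF_Editing = 39; LS_Editing = 39−15 = 24
LF_Pickup shots = LS_Editing = 24; LS_Pickup shots = 24−9 = 15
LF_Principal photography = LS_Editing = 24; LS_Principal photography = 24−3 = 21
LF_Costume fitting = min(LS_Principal photography=21, LS_Pickup shots=15) = 15; LS_Costume fitting = 15−5 = 10
LF_Set construction = LS_Principal photography = 21; LS_Set construction = 21−5 = 16
LF_Location scouting = min(LS_Set construction=16, LS_Costume fitting=10, LS_Editing=24) = 10; LS_Location scouting = 10−9 = 1
LF_Casting = LS_Costume fitting = 10; LS_Casting = 10−10 = 0
Slack_Set construction = LS_Set construction − ES_Set construction = 16 − 9 = 7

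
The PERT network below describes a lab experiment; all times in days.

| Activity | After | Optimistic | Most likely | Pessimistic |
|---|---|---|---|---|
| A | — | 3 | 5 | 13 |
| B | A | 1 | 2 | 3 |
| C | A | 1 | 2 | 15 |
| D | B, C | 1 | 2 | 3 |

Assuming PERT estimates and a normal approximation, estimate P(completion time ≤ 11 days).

te_A = (3 + 4·5 + 13)/6 = 36/6 = 6; σ²_A = ((13−3)/6)² = 2.778
te_B = (1 + 4·2 + 3)/6 = 12/6 = 2; σ²_B = ((3−1)/6)² = 0.111
te_C = (1 + 4·2 + 15)/6 = 24/6 = 4; σ²_C = ((15−1)/6)² = 5.444
te_D = (1 + 4·2 + 3)/6 = 12/6 = 2; σ²_D = ((3−1)/6)² = 0.111

Forward pass:
ES_A = 0; EF_A = 6
ES_B = 6; EF_B = 6+2 = 8
ES_C = 6; EF_C = 6+4 = 10
ES_D = max(EF_B=8, EF_C=10) = 10; EF_D = 10+2 = 12
Expected project duration μ = 12 days. Critical path: A → C → D.

Variance along critical path = 2.778 + 5.444 + 0.111 = 8.333; σ = √8.333 = 2.887 days.
Z = (11 − 12) / 2.887 = -0.346
P(T ≤ 11) = Φ(-0.346) ≈ 0.365

0.365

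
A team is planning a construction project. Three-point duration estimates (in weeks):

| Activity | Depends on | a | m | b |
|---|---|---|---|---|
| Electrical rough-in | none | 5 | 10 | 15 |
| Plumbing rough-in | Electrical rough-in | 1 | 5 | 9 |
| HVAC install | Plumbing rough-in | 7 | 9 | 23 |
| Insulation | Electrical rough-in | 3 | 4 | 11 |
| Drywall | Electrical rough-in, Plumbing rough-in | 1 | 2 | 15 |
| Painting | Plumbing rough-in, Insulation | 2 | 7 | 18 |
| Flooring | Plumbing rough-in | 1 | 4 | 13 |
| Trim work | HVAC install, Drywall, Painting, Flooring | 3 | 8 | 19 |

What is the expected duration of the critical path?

te_Electrical rough-in = (5 + 4·10 + 15)/6 = 60/6 = 10
te_Plumbing rough-in = (1 + 4·5 + 9)/6 = 30/6 = 5
te_HVAC install = (7 + 4·9 + 23)/6 = 66/6 = 11
te_Insulation = (3 + 4·4 + 11)/6 = 30/6 = 5
te_Drywall = (1 + 4·2 + 15)/6 = 24/6 = 4
te_Painting = (2 + 4·7 + 18)/6 = 48/6 = 8
te_Flooring = (1 + 4·4 + 13)/6 = 30/6 = 5
te_Trim work = (3 + 4·8 + 19)/6 = 54/6 = 9

Forward pass:
ES_Electrical rough-in = 0; EF_Electrical rough-in = 10
ES_Plumbing rough-in = 10; EF_Plumbing rough-in = 10+5 = 15
ES_HVAC install = 15; EF_HVAC install = 15+11 = 26
ES_Insulation = 10; EF_Insulation = 10+5 = 15
ES_Drywall = max(EF_Electrical rough-in=10, EF_Plumbing rough-in=15) = 15; EF_Drywall = 15+4 = 19
ES_Painting = max(EF_Plumbing rough-in=15, EF_Insulation=15) = 15; EF_Painting = 15+8 = 23
ES_Flooring = 15; EF_Flooring = 15+5 = 20
ES_Trim work = max(EF_HVAC install=26, EF_Drywall=19, EF_Painting=23, EF_Flooring=20) = 26; EF_Trim work = 26+9 = 35
Expected project duration μ = 35 weeks. Critical path: Electrical rough-in → Plumbing rough-in → HVAC install → Trim work.

35 weeks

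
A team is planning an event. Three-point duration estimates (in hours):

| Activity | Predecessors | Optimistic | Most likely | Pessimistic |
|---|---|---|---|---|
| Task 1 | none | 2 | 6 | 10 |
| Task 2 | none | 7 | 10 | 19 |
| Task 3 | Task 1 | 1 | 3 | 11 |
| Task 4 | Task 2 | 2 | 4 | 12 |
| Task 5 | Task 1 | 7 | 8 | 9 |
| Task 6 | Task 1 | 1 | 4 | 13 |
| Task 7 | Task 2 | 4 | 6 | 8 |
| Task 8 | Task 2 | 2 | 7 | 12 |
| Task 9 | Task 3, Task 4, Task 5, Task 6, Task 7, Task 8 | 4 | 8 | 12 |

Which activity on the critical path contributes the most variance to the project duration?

te_Task 1 = (2 + 4·6 + 10)/6 = 36/6 = 6; σ²_Task 1 = ((10−2)/6)² = 1.778
te_Task 2 = (7 + 4·10 + 19)/6 = 66/6 = 11; σ²_Task 2 = ((19−7)/6)² = 4.000
te_Task 3 = (1 + 4·3 + 11)/6 = 24/6 = 4; σ²_Task 3 = ((11−1)/6)² = 2.778
te_Task 4 = (2 + 4·4 + 12)/6 = 30/6 = 5; σ²_Task 4 = ((12−2)/6)² = 2.778
te_Task 5 = (7 + 4·8 + 9)/6 = 48/6 = 8; σ²_Task 5 = ((9−7)/6)² = 0.111
te_Task 6 = (1 + 4·4 + 13)/6 = 30/6 = 5; σ²_Task 6 = ((13−1)/6)² = 4.000
te_Task 7 = (4 + 4·6 + 8)/6 = 36/6 = 6; σ²_Task 7 = ((8−4)/6)² = 0.444
te_Task 8 = (2 + 4·7 + 12)/6 = 42/6 = 7; σ²_Task 8 = ((12−2)/6)² = 2.778
te_Task 9 = (4 + 4·8 + 12)/6 = 48/6 = 8; σ²_Task 9 = ((12−4)/6)² = 1.778

Forward pass:
ES_Task 1 = 0; EF_Task 1 = 6
ES_Task 2 = 0; EF_Task 2 = 11
ES_Task 3 = 6; EF_Task 3 = 6+4 = 10
ES_Task 4 = 11; EF_Task 4 = 11+5 = 16
ES_Task 5 = 6; EF_Task 5 = 6+8 = 14
ES_Task 6 = 6; EF_Task 6 = 6+5 = 11
ES_Task 7 = 11; EF_Task 7 = 11+6 = 17
ES_Task 8 = 11; EF_Task 8 = 11+7 = 18
ES_Task 9 = max(EF_Task 3=10, EF_Task 4=16, EF_Task 5=14, EF_Task 6=11, EF_Task 7=17, EF_Task 8=18) = 18; EF_Task 9 = 18+8 = 26
Expected project duration μ = 26 hours. Critical path: Task 2 → Task 8 → Task 9.

Variances on critical path: σ²_Task 2=4.000, σ²_Task 8=2.778, σ²_Task 9=1.778.
Largest is σ²_Task 2 = 4.000.

Task 2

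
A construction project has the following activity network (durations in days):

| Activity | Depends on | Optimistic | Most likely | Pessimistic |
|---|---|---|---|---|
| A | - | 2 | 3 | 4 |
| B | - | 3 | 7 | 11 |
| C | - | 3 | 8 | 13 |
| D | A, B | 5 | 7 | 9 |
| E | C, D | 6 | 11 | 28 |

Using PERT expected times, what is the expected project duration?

27 days

te_A = (2 + 4·3 + 4)/6 = 18/6 = 3
te_B = (3 + 4·7 + 11)/6 = 42/6 = 7
te_C = (3 + 4·8 + 13)/6 = 48/6 = 8
te_D = (5 + 4·7 + 9)/6 = 42/6 = 7
te_E = (6 + 4·11 + 28)/6 = 78/6 = 13

Forward pass:
ES_A = 0; EF_A = 3
ES_B = 0; EF_B = 7
ES_C = 0; EF_C = 8
ES_D = max(EF_A=3, EF_B=7) = 7; EF_D = 7+7 = 14
ES_E = max(EF_C=8, EF_D=14) = 14; EF_E = 14+13 = 27
Expected project duration μ = 27 days. Critical path: B → D → E.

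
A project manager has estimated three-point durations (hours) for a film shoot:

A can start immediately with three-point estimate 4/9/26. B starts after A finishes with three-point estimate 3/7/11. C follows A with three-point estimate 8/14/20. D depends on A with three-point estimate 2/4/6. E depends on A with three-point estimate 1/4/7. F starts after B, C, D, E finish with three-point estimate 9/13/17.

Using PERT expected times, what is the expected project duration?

te_A = (4 + 4·9 + 26)/6 = 66/6 = 11
te_B = (3 + 4·7 + 11)/6 = 42/6 = 7
te_C = (8 + 4·14 + 20)/6 = 84/6 = 14
te_D = (2 + 4·4 + 6)/6 = 24/6 = 4
te_E = (1 + 4·4 + 7)/6 = 24/6 = 4
te_F = (9 + 4·13 + 17)/6 = 78/6 = 13

Forward pass:
ES_A = 0; EF_A = 11
ES_B = 11; EF_B = 11+7 = 18
ES_C = 11; EF_C = 11+14 = 25
ES_D = 11; EF_D = 11+4 = 15
ES_E = 11; EF_E = 11+4 = 15
ES_F = max(EF_B=18, EF_C=25, EF_D=15, EF_E=15) = 25; EF_F = 25+13 = 38
Expected project duration μ = 38 hours. Critical path: A → C → F.

38 hours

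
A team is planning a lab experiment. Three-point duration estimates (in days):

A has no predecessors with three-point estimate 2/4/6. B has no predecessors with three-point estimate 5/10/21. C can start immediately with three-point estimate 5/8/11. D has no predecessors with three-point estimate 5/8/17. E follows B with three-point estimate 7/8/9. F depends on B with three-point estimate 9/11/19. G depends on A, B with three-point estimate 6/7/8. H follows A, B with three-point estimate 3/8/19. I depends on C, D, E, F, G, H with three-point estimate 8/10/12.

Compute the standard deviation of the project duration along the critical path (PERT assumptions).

3.21 days

te_A = (2 + 4·4 + 6)/6 = 24/6 = 4; σ²_A = ((6−2)/6)² = 0.444
te_B = (5 + 4·10 + 21)/6 = 66/6 = 11; σ²_B = ((21−5)/6)² = 7.111
te_C = (5 + 4·8 + 11)/6 = 48/6 = 8; σ²_C = ((11−5)/6)² = 1.000
te_D = (5 + 4·8 + 17)/6 = 54/6 = 9; σ²_D = ((17−5)/6)² = 4.000
te_E = (7 + 4·8 + 9)/6 = 48/6 = 8; σ²_E = ((9−7)/6)² = 0.111
te_F = (9 + 4·11 + 19)/6 = 72/6 = 12; σ²_F = ((19−9)/6)² = 2.778
te_G = (6 + 4·7 + 8)/6 = 42/6 = 7; σ²_G = ((8−6)/6)² = 0.111
te_H = (3 + 4·8 + 19)/6 = 54/6 = 9; σ²_H = ((19−3)/6)² = 7.111
te_I = (8 + 4·10 + 12)/6 = 60/6 = 10; σ²_I = ((12−8)/6)² = 0.444

Forward pass:
ES_A = 0; EF_A = 4
ES_B = 0; EF_B = 11
ES_C = 0; EF_C = 8
ES_D = 0; EF_D = 9
ES_E = 11; EF_E = 11+8 = 19
ES_F = 11; EF_F = 11+12 = 23
ES_G = max(EF_A=4, EF_B=11) = 11; EF_G = 11+7 = 18
ES_H = max(EF_A=4, EF_B=11) = 11; EF_H = 11+9 = 20
ES_I = max(EF_C=8, EF_D=9, EF_E=19, EF_F=23, EF_G=18, EF_H=20) = 23; EF_I = 23+10 = 33
Expected project duration μ = 33 days. Critical path: B → F → I.

Variance along critical path = 7.111 + 2.778 + 0.444 = 10.333
σ = √10.333 = 3.215 days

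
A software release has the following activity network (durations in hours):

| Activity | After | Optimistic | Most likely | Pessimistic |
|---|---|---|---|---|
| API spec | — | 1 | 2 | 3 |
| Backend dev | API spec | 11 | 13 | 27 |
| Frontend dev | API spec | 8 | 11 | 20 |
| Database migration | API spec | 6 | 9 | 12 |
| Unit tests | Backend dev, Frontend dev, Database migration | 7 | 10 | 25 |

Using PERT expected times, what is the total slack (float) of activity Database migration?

6 hours

te_API spec = (1 + 4·2 + 3)/6 = 12/6 = 2
te_Backend dev = (11 + 4·13 + 27)/6 = 90/6 = 15
te_Frontend dev = (8 + 4·11 + 20)/6 = 72/6 = 12
te_Database migration = (6 + 4·9 + 12)/6 = 54/6 = 9
te_Unit tests = (7 + 4·10 + 25)/6 = 72/6 = 12

Forward pass:
ES_API spec = 0; EF_API spec = 2
ES_Backend dev = 2; EF_Backend dev = 2+15 = 17
ES_Frontend dev = 2; EF_Frontend dev = 2+12 = 14
ES_Database migration = 2; EF_Database migration = 2+9 = 11
ES_Unit tests = max(EF_Backend dev=17, EF_Frontend dev=14, EF_Database migration=11) = 17; EF_Unit tests = 17+12 = 29
Expected project duration μ = 29 hours. Critical path: API spec → Backend dev → Unit tests.

Backward pass:
LF_Unit tests = 29; LS_Unit tests = 29−12 = 17
LF_Database migration = LS_Unit tests = 17; LS_Database migration = 17−9 = 8
LF_Frontend dev = LS_Unit tests = 17; LS_Frontend dev = 17−12 = 5
LF_Backend dev = LS_Unit tests = 17; LS_Backend dev = 17−15 = 2
LF_API spec = min(LS_Backend dev=2, LS_Frontend dev=5, LS_Database migration=8) = 2; LS_API spec = 2−2 = 0
Slack_Database migration = LS_Database migration − ES_Database migration = 8 − 2 = 6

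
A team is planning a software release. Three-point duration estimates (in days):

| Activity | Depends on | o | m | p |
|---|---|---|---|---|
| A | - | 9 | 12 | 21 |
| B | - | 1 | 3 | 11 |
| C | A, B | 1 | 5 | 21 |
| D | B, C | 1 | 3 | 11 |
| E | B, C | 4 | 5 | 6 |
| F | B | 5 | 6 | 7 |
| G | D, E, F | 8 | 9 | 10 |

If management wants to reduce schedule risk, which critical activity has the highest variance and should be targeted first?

C

te_A = (9 + 4·12 + 21)/6 = 78/6 = 13; σ²_A = ((21−9)/6)² = 4.000
te_B = (1 + 4·3 + 11)/6 = 24/6 = 4; σ²_B = ((11−1)/6)² = 2.778
te_C = (1 + 4·5 + 21)/6 = 42/6 = 7; σ²_C = ((21−1)/6)² = 11.111
te_D = (1 + 4·3 + 11)/6 = 24/6 = 4; σ²_D = ((11−1)/6)² = 2.778
te_E = (4 + 4·5 + 6)/6 = 30/6 = 5; σ²_E = ((6−4)/6)² = 0.111
te_F = (5 + 4·6 + 7)/6 = 36/6 = 6; σ²_F = ((7−5)/6)² = 0.111
te_G = (8 + 4·9 + 10)/6 = 54/6 = 9; σ²_G = ((10−8)/6)² = 0.111

Forward pass:
ES_A = 0; EF_A = 13
ES_B = 0; EF_B = 4
ES_C = max(EF_A=13, EF_B=4) = 13; EF_C = 13+7 = 20
ES_D = max(EF_B=4, EF_C=20) = 20; EF_D = 20+4 = 24
ES_E = max(EF_B=4, EF_C=20) = 20; EF_E = 20+5 = 25
ES_F = 4; EF_F = 4+6 = 10
ES_G = max(EF_D=24, EF_E=25, EF_F=10) = 25; EF_G = 25+9 = 34
Expected project duration μ = 34 days. Critical path: A → C → E → G.

Variances on critical path: σ²_A=4.000, σ²_C=11.111, σ²_E=0.111, σ²_G=0.111.
Largest is σ²_C = 11.111.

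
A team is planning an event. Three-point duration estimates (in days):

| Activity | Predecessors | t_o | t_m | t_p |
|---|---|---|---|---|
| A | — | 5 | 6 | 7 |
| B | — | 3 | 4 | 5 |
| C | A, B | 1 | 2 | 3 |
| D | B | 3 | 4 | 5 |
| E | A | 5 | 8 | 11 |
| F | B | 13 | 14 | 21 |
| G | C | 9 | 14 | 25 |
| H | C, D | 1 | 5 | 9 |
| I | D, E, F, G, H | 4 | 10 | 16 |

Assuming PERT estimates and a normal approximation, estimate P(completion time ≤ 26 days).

te_A = (5 + 4·6 + 7)/6 = 36/6 = 6; σ²_A = ((7−5)/6)² = 0.111
te_B = (3 + 4·4 + 5)/6 = 24/6 = 4; σ²_B = ((5−3)/6)² = 0.111
te_C = (1 + 4·2 + 3)/6 = 12/6 = 2; σ²_C = ((3−1)/6)² = 0.111
te_D = (3 + 4·4 + 5)/6 = 24/6 = 4; σ²_D = ((5−3)/6)² = 0.111
te_E = (5 + 4·8 + 11)/6 = 48/6 = 8; σ²_E = ((11−5)/6)² = 1.000
te_F = (13 + 4·14 + 21)/6 = 90/6 = 15; σ²_F = ((21−13)/6)² = 1.778
te_G = (9 + 4·14 + 25)/6 = 90/6 = 15; σ²_G = ((25−9)/6)² = 7.111
te_H = (1 + 4·5 + 9)/6 = 30/6 = 5; σ²_H = ((9−1)/6)² = 1.778
te_I = (4 + 4·10 + 16)/6 = 60/6 = 10; σ²_I = ((16−4)/6)² = 4.000

Forward pass:
ES_A = 0; EF_A = 6
ES_B = 0; EF_B = 4
ES_C = max(EF_A=6, EF_B=4) = 6; EF_C = 6+2 = 8
ES_D = 4; EF_D = 4+4 = 8
ES_E = 6; EF_E = 6+8 = 14
ES_F = 4; EF_F = 4+15 = 19
ES_G = 8; EF_G = 8+15 = 23
ES_H = max(EF_C=8, EF_D=8) = 8; EF_H = 8+5 = 13
ES_I = max(EF_D=8, EF_E=14, EF_F=19, EF_G=23, EF_H=13) = 23; EF_I = 23+10 = 33
Expected project duration μ = 33 days. Critical path: A → C → G → I.

Variance along critical path = 0.111 + 0.111 + 7.111 + 4.000 = 11.333; σ = √11.333 = 3.367 days.
Z = (26 − 33) / 3.367 = -2.079
P(T ≤ 26) = Φ(-2.079) ≈ 0.019

0.019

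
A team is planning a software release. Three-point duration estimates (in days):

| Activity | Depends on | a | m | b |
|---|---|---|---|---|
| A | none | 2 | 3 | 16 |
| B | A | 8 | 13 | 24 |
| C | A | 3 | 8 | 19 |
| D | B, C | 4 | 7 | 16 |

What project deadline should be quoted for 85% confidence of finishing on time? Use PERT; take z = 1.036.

te_A = (2 + 4·3 + 16)/6 = 30/6 = 5; σ²_A = ((16−2)/6)² = 5.444
te_B = (8 + 4·13 + 24)/6 = 84/6 = 14; σ²_B = ((24−8)/6)² = 7.111
te_C = (3 + 4·8 + 19)/6 = 54/6 = 9; σ²_C = ((19−3)/6)² = 7.111
te_D = (4 + 4·7 + 16)/6 = 48/6 = 8; σ²_D = ((16−4)/6)² = 4.000

Forward pass:
ES_A = 0; EF_A = 5
ES_B = 5; EF_B = 5+14 = 19
ES_C = 5; EF_C = 5+9 = 14
ES_D = max(EF_B=19, EF_C=14) = 19; EF_D = 19+8 = 27
Expected project duration μ = 27 days. Critical path: A → B → D.

Variance along critical path = 5.444 + 7.111 + 4.000 = 16.556; σ = 4.069 days.
D = μ + z·σ = 27 + 1.036·4.069 = 31.2 days

31.2 days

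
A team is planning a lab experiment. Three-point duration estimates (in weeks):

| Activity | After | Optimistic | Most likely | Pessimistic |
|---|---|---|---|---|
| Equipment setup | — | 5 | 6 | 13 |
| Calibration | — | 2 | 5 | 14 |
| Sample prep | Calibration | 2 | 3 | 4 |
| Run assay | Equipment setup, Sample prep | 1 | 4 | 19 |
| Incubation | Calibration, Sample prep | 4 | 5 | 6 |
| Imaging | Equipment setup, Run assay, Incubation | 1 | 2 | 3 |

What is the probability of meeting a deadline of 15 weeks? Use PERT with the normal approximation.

0.291

te_Equipment setup = (5 + 4·6 + 13)/6 = 42/6 = 7; σ²_Equipment setup = ((13−5)/6)² = 1.778
te_Calibration = (2 + 4·5 + 14)/6 = 36/6 = 6; σ²_Calibration = ((14−2)/6)² = 4.000
te_Sample prep = (2 + 4·3 + 4)/6 = 18/6 = 3; σ²_Sample prep = ((4−2)/6)² = 0.111
te_Run assay = (1 + 4·4 + 19)/6 = 36/6 = 6; σ²_Run assay = ((19−1)/6)² = 9.000
te_Incubation = (4 + 4·5 + 6)/6 = 30/6 = 5; σ²_Incubation = ((6−4)/6)² = 0.111
te_Imaging = (1 + 4·2 + 3)/6 = 12/6 = 2; σ²_Imaging = ((3−1)/6)² = 0.111

Forward pass:
ES_Equipment setup = 0; EF_Equipment setup = 7
ES_Calibration = 0; EF_Calibration = 6
ES_Sample prep = 6; EF_Sample prep = 6+3 = 9
ES_Run assay = max(EF_Equipment setup=7, EF_Sample prep=9) = 9; EF_Run assay = 9+6 = 15
ES_Incubation = max(EF_Calibration=6, EF_Sample prep=9) = 9; EF_Incubation = 9+5 = 14
ES_Imaging = max(EF_Equipment setup=7, EF_Run assay=15, EF_Incubation=14) = 15; EF_Imaging = 15+2 = 17
Expected project duration μ = 17 weeks. Critical path: Calibration → Sample prep → Run assay → Imaging.

Variance along critical path = 4.000 + 0.111 + 9.000 + 0.111 = 13.222; σ = √13.222 = 3.636 weeks.
Z = (15 − 17) / 3.636 = -0.550
P(T ≤ 15) = Φ(-0.550) ≈ 0.291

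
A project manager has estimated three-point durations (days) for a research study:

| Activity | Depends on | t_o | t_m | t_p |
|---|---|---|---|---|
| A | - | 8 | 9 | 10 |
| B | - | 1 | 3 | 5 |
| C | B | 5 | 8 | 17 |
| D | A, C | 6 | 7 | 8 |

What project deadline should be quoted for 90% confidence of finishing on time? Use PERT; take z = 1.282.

te_A = (8 + 4·9 + 10)/6 = 54/6 = 9; σ²_A = ((10−8)/6)² = 0.111
te_B = (1 + 4·3 + 5)/6 = 18/6 = 3; σ²_B = ((5−1)/6)² = 0.444
te_C = (5 + 4·8 + 17)/6 = 54/6 = 9; σ²_C = ((17−5)/6)² = 4.000
te_D = (6 + 4·7 + 8)/6 = 42/6 = 7; σ²_D = ((8−6)/6)² = 0.111

Forward pass:
ES_A = 0; EF_A = 9
ES_B = 0; EF_B = 3
ES_C = 3; EF_C = 3+9 = 12
ES_D = max(EF_A=9, EF_C=12) = 12; EF_D = 12+7 = 19
Expected project duration μ = 19 days. Critical path: B → C → D.

Variance along critical path = 0.444 + 4.000 + 0.111 = 4.556; σ = 2.134 days.
D = μ + z·σ = 19 + 1.282·2.134 = 21.7 days

21.7 days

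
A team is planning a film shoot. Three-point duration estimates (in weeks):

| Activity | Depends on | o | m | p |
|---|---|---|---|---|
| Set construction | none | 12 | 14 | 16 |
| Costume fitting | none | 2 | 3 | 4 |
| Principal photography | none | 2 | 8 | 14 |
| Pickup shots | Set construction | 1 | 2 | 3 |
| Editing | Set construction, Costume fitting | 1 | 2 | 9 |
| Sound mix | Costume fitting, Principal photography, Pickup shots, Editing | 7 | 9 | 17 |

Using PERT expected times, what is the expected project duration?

te_Set construction = (12 + 4·14 + 16)/6 = 84/6 = 14
te_Costume fitting = (2 + 4·3 + 4)/6 = 18/6 = 3
te_Principal photography = (2 + 4·8 + 14)/6 = 48/6 = 8
te_Pickup shots = (1 + 4·2 + 3)/6 = 12/6 = 2
te_Editing = (1 + 4·2 + 9)/6 = 18/6 = 3
te_Sound mix = (7 + 4·9 + 17)/6 = 60/6 = 10

Forward pass:
ES_Set construction = 0; EF_Set construction = 14
ES_Costume fitting = 0; EF_Costume fitting = 3
ES_Principal photography = 0; EF_Principal photography = 8
ES_Pickup shots = 14; EF_Pickup shots = 14+2 = 16
ES_Editing = max(EF_Set construction=14, EF_Costume fitting=3) = 14; EF_Editing = 14+3 = 17
ES_Sound mix = max(EF_Costume fitting=3, EF_Principal photography=8, EF_Pickup shots=16, EF_Editing=17) = 17; EF_Sound mix = 17+10 = 27
Expected project duration μ = 27 weeks. Critical path: Set construction → Editing → Sound mix.

27 weeks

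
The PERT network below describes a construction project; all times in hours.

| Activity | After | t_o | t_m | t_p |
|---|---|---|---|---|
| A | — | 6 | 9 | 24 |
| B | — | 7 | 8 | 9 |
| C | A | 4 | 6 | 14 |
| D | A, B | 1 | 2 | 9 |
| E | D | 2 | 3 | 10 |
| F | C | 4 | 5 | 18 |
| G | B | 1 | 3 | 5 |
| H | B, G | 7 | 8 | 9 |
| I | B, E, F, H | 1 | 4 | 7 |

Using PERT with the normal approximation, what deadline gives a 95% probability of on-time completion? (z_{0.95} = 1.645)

36.0 hours

te_A = (6 + 4·9 + 24)/6 = 66/6 = 11; σ²_A = ((24−6)/6)² = 9.000
te_B = (7 + 4·8 + 9)/6 = 48/6 = 8; σ²_B = ((9−7)/6)² = 0.111
te_C = (4 + 4·6 + 14)/6 = 42/6 = 7; σ²_C = ((14−4)/6)² = 2.778
te_D = (1 + 4·2 + 9)/6 = 18/6 = 3; σ²_D = ((9−1)/6)² = 1.778
te_E = (2 + 4·3 + 10)/6 = 24/6 = 4; σ²_E = ((10−2)/6)² = 1.778
te_F = (4 + 4·5 + 18)/6 = 42/6 = 7; σ²_F = ((18−4)/6)² = 5.444
te_G = (1 + 4·3 + 5)/6 = 18/6 = 3; σ²_G = ((5−1)/6)² = 0.444
te_H = (7 + 4·8 + 9)/6 = 48/6 = 8; σ²_H = ((9−7)/6)² = 0.111
te_I = (1 + 4·4 + 7)/6 = 24/6 = 4; σ²_I = ((7−1)/6)² = 1.000

Forward pass:
ES_A = 0; EF_A = 11
ES_B = 0; EF_B = 8
ES_C = 11; EF_C = 11+7 = 18
ES_D = max(EF_A=11, EF_B=8) = 11; EF_D = 11+3 = 14
ES_E = 14; EF_E = 14+4 = 18
ES_F = 18; EF_F = 18+7 = 25
ES_G = 8; EF_G = 8+3 = 11
ES_H = max(EF_B=8, EF_G=11) = 11; EF_H = 11+8 = 19
ES_I = max(EF_B=8, EF_E=18, EF_F=25, EF_H=19) = 25; EF_I = 25+4 = 29
Expected project duration μ = 29 hours. Critical path: A → C → F → I.

Variance along critical path = 9.000 + 2.778 + 5.444 + 1.000 = 18.222; σ = 4.269 hours.
D = μ + z·σ = 29 + 1.645·4.269 = 36.0 hours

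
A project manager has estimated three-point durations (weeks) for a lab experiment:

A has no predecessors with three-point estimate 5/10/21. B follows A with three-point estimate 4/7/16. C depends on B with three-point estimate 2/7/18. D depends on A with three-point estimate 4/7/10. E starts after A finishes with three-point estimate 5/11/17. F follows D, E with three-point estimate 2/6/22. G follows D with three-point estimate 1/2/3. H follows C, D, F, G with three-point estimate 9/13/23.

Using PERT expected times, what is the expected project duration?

te_A = (5 + 4·10 + 21)/6 = 66/6 = 11
te_B = (4 + 4·7 + 16)/6 = 48/6 = 8
te_C = (2 + 4·7 + 18)/6 = 48/6 = 8
te_D = (4 + 4·7 + 10)/6 = 42/6 = 7
te_E = (5 + 4·11 + 17)/6 = 66/6 = 11
te_F = (2 + 4·6 + 22)/6 = 48/6 = 8
te_G = (1 + 4·2 + 3)/6 = 12/6 = 2
te_H = (9 + 4·13 + 23)/6 = 84/6 = 14

Forward pass:
ES_A = 0; EF_A = 11
ES_B = 11; EF_B = 11+8 = 19
ES_C = 19; EF_C = 19+8 = 27
ES_D = 11; EF_D = 11+7 = 18
ES_E = 11; EF_E = 11+11 = 22
ES_F = max(EF_D=18, EF_E=22) = 22; EF_F = 22+8 = 30
ES_G = 18; EF_G = 18+2 = 20
ES_H = max(EF_C=27, EF_D=18, EF_F=30, EF_G=20) = 30; EF_H = 30+14 = 44
Expected project duration μ = 44 weeks. Critical path: A → E → F → H.

44 weeks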